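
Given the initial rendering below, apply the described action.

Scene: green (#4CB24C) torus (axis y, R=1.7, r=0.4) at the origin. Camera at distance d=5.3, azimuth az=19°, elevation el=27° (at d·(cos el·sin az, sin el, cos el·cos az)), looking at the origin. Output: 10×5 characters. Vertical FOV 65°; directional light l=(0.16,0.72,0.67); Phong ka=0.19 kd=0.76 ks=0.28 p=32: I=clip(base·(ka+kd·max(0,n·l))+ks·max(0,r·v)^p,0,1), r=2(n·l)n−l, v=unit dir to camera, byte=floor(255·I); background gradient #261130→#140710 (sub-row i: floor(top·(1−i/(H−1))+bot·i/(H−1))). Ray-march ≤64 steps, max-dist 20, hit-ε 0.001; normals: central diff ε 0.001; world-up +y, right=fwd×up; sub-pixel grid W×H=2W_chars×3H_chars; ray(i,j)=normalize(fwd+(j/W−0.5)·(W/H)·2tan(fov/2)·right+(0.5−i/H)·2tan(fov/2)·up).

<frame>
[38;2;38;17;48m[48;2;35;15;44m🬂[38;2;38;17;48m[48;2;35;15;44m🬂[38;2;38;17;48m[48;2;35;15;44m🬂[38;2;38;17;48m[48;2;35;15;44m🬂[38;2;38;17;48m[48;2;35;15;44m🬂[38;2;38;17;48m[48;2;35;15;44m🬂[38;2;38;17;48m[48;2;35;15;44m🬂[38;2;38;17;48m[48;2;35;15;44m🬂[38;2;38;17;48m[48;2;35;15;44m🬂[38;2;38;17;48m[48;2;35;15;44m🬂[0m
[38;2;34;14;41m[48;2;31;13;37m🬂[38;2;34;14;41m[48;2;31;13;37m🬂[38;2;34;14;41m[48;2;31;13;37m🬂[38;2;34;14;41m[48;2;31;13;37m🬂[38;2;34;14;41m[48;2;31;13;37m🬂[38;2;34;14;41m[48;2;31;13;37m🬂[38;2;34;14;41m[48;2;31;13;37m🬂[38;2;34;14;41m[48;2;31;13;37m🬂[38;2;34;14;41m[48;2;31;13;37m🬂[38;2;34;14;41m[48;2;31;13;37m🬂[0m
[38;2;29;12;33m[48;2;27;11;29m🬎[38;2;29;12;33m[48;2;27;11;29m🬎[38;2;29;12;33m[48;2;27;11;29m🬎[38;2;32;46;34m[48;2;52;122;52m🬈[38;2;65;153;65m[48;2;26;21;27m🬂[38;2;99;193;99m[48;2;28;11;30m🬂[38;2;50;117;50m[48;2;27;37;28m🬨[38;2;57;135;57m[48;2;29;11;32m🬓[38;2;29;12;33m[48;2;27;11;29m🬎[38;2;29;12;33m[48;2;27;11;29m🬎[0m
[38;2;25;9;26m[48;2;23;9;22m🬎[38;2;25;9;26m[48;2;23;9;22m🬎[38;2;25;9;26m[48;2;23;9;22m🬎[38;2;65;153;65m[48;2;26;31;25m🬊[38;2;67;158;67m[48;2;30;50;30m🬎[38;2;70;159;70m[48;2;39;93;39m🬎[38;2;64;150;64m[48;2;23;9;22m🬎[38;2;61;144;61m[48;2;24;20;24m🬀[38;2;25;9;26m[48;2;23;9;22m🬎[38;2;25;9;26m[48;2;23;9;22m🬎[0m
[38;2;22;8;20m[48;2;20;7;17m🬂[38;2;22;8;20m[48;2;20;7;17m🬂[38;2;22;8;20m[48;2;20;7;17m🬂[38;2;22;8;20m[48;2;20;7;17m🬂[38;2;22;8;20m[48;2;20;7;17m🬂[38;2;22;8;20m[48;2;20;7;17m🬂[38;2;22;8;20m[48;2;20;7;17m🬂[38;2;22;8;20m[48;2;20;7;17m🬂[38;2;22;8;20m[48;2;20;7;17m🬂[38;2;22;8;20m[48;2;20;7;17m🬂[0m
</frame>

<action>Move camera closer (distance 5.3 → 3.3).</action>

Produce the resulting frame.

<frame>
[38;2;38;17;48m[48;2;35;15;44m🬂[38;2;38;17;48m[48;2;35;15;44m🬂[38;2;38;17;48m[48;2;35;15;44m🬂[38;2;38;17;48m[48;2;35;15;44m🬂[38;2;38;17;48m[48;2;35;15;44m🬂[38;2;38;17;48m[48;2;35;15;44m🬂[38;2;38;17;48m[48;2;35;15;44m🬂[38;2;38;17;48m[48;2;35;15;44m🬂[38;2;38;17;48m[48;2;35;15;44m🬂[38;2;38;17;48m[48;2;35;15;44m🬂[0m
[38;2;34;14;41m[48;2;31;13;37m🬂[38;2;34;14;41m[48;2;31;13;37m🬂[38;2;34;14;41m[48;2;31;13;37m🬂[38;2;32;13;38m[48;2;61;143;61m🬝[38;2;33;14;39m[48;2;67;159;67m🬎[38;2;33;14;39m[48;2;71;166;71m🬎[38;2;33;14;39m[48;2;65;152;65m🬎[38;2;34;14;41m[48;2;31;13;37m🬂[38;2;34;14;41m[48;2;31;13;37m🬂[38;2;34;14;41m[48;2;31;13;37m🬂[0m
[38;2;29;12;33m[48;2;27;11;29m🬎[38;2;29;12;33m[48;2;56;131;56m🬆[38;2;45;107;45m[48;2;21;49;21m🬕[38;2;49;116;49m[48;2;22;25;23m🬂[38;2;50;118;50m[48;2;28;11;30m🬂[38;2;52;122;52m[48;2;28;11;30m🬂[38;2;54;128;54m[48;2;24;16;26m🬂[38;2;48;113;48m[48;2;22;36;23m🬊[38;2;49;116;49m[48;2;30;12;34m🬺[38;2;59;139;59m[48;2;29;11;32m🬏[0m
[38;2;57;135;57m[48;2;24;9;24m▐[38;2;62;145;62m[48;2;67;158;67m🬂[38;2;44;104;44m[48;2;64;152;64m🬂[38;2;26;10;27m[48;2;58;138;58m🬂[38;2;26;10;27m[48;2;52;123;52m🬂[38;2;26;10;27m[48;2;50;118;50m🬂[38;2;26;10;27m[48;2;55;130;55m🬂[38;2;26;10;27m[48;2;57;133;57m🬀[38;2;55;130;55m[48;2;65;153;65m🬂[38;2;61;144;61m[48;2;50;119;50m🬛[0m
[38;2;22;8;20m[48;2;20;7;17m🬂[38;2;63;149;63m[48;2;20;7;16m🬊[38;2;69;162;69m[48;2;58;137;58m🬎[38;2;71;167;71m[48;2;66;155;66m🬎[38;2;101;197;101m[48;2;72;166;72m🬇[38;2;106;202;106m[48;2;72;166;72m🬃[38;2;70;165;70m[48;2;66;156;66m🬎[38;2;68;161;68m[48;2;61;144;61m🬎[38;2;61;143;61m[48;2;20;7;16m🬝[38;2;58;136;58m[48;2;20;7;17m🬀[0m
</frame>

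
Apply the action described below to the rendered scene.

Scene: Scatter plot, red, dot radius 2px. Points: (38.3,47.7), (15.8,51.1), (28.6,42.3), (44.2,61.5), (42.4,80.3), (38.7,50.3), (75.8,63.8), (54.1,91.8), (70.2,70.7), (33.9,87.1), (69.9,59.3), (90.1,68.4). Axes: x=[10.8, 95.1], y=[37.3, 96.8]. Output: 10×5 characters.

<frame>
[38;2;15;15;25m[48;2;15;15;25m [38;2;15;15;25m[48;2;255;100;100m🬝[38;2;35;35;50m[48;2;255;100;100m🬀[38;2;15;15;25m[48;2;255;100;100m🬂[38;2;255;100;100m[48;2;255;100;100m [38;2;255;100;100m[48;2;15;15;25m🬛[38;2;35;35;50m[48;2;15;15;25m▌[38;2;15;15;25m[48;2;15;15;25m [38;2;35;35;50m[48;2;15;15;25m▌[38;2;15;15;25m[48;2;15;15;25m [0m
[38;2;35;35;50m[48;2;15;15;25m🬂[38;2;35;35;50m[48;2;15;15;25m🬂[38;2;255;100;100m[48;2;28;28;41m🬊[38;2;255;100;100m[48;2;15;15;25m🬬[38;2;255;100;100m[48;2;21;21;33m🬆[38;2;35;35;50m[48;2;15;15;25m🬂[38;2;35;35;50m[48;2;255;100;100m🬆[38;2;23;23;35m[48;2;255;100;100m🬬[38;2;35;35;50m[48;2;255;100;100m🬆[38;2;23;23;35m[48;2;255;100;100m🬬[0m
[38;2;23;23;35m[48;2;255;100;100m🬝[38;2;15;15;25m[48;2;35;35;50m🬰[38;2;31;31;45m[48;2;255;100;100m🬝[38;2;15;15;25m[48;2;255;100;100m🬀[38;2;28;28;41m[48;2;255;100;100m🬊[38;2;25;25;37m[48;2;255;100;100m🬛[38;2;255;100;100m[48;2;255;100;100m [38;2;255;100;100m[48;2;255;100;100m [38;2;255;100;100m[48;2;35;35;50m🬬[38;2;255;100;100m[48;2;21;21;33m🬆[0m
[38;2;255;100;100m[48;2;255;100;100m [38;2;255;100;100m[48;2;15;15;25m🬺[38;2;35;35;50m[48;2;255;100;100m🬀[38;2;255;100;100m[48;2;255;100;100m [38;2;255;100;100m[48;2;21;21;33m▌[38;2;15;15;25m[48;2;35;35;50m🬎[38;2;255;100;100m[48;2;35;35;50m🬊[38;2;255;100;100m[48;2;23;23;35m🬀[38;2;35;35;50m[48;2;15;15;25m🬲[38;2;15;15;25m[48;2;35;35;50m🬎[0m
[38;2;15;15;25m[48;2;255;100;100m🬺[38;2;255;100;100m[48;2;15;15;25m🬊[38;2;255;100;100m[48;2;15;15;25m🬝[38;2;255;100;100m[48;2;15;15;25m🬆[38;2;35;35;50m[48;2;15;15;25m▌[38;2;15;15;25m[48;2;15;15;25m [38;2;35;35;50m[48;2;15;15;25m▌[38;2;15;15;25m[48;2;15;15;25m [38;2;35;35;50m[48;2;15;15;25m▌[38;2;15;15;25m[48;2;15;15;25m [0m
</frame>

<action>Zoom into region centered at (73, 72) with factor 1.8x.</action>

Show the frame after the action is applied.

<frame>
[38;2;15;15;25m[48;2;15;15;25m [38;2;15;15;25m[48;2;15;15;25m [38;2;35;35;50m[48;2;15;15;25m▌[38;2;15;15;25m[48;2;15;15;25m [38;2;35;35;50m[48;2;15;15;25m▌[38;2;15;15;25m[48;2;15;15;25m [38;2;35;35;50m[48;2;15;15;25m▌[38;2;15;15;25m[48;2;15;15;25m [38;2;35;35;50m[48;2;15;15;25m▌[38;2;15;15;25m[48;2;15;15;25m [0m
[38;2;35;35;50m[48;2;15;15;25m🬂[38;2;35;35;50m[48;2;15;15;25m🬂[38;2;35;35;50m[48;2;15;15;25m🬕[38;2;35;35;50m[48;2;15;15;25m🬂[38;2;27;27;40m[48;2;255;100;100m🬬[38;2;35;35;50m[48;2;15;15;25m🬂[38;2;35;35;50m[48;2;15;15;25m🬕[38;2;35;35;50m[48;2;15;15;25m🬂[38;2;35;35;50m[48;2;15;15;25m🬕[38;2;35;35;50m[48;2;15;15;25m🬂[0m
[38;2;15;15;25m[48;2;35;35;50m🬰[38;2;15;15;25m[48;2;35;35;50m🬰[38;2;35;35;50m[48;2;15;15;25m🬛[38;2;15;15;25m[48;2;255;100;100m🬐[38;2;255;100;100m[48;2;255;100;100m [38;2;20;20;31m[48;2;255;100;100m🬨[38;2;35;35;50m[48;2;15;15;25m🬛[38;2;21;21;33m[48;2;255;100;100m🬆[38;2;255;100;100m[48;2;15;15;25m🬺[38;2;23;23;35m[48;2;255;100;100m🬬[0m
[38;2;15;15;25m[48;2;35;35;50m🬎[38;2;15;15;25m[48;2;35;35;50m🬎[38;2;35;35;50m[48;2;15;15;25m🬲[38;2;19;19;30m[48;2;255;100;100m🬝[38;2;255;100;100m[48;2;255;100;100m [38;2;255;100;100m[48;2;255;100;100m [38;2;27;27;40m[48;2;255;100;100m🬸[38;2;23;23;35m[48;2;255;100;100m🬺[38;2;255;100;100m[48;2;28;28;41m🬆[38;2;15;15;25m[48;2;35;35;50m🬎[0m
[38;2;15;15;25m[48;2;15;15;25m [38;2;15;15;25m[48;2;15;15;25m [38;2;35;35;50m[48;2;15;15;25m▌[38;2;255;100;100m[48;2;15;15;25m🬊[38;2;255;100;100m[48;2;15;15;25m🬝[38;2;255;100;100m[48;2;15;15;25m🬀[38;2;35;35;50m[48;2;15;15;25m▌[38;2;15;15;25m[48;2;15;15;25m [38;2;35;35;50m[48;2;15;15;25m▌[38;2;15;15;25m[48;2;15;15;25m [0m
</frame>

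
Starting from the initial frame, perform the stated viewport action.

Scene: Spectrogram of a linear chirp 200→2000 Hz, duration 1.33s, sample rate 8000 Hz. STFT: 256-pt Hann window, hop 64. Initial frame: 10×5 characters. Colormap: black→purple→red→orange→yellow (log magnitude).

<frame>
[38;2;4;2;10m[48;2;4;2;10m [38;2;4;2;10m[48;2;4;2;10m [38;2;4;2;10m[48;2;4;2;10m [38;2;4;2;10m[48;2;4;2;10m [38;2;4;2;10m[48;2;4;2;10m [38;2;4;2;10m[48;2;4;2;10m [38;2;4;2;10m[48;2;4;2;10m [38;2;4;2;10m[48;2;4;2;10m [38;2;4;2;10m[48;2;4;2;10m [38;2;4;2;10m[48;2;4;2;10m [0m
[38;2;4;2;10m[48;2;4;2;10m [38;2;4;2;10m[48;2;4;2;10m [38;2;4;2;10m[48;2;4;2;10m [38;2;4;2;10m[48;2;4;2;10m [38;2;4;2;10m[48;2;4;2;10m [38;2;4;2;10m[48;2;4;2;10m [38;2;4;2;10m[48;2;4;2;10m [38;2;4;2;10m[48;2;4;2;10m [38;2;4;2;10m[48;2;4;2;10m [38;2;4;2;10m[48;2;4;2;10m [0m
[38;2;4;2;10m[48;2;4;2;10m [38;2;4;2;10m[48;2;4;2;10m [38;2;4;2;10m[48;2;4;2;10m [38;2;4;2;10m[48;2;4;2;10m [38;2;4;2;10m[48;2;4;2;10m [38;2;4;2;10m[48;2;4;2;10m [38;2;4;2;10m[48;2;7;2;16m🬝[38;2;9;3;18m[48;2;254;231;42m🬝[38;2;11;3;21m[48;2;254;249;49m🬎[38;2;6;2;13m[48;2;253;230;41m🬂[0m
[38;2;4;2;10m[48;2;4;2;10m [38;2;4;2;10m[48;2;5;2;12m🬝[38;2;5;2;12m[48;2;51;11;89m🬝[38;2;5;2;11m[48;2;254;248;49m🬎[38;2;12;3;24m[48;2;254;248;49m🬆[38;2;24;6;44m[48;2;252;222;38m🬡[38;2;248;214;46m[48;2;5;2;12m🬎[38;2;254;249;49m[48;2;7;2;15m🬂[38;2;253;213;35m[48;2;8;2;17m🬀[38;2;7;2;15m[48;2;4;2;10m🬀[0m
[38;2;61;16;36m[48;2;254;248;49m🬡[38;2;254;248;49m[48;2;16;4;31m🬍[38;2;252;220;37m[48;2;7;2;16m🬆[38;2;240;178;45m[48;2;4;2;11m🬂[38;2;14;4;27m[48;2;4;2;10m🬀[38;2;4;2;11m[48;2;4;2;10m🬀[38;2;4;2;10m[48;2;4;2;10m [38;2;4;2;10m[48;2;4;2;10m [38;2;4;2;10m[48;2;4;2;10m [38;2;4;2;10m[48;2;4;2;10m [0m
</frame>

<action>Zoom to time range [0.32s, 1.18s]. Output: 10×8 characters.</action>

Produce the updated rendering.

<frame>
[38;2;4;2;10m[48;2;4;2;10m [38;2;4;2;10m[48;2;4;2;10m [38;2;4;2;10m[48;2;4;2;10m [38;2;4;2;10m[48;2;4;2;10m [38;2;4;2;10m[48;2;4;2;10m [38;2;4;2;10m[48;2;4;2;10m [38;2;4;2;10m[48;2;4;2;10m [38;2;4;2;10m[48;2;4;2;10m [38;2;4;2;10m[48;2;4;2;10m [38;2;4;2;10m[48;2;4;2;10m [0m
[38;2;4;2;10m[48;2;4;2;10m [38;2;4;2;10m[48;2;4;2;10m [38;2;4;2;10m[48;2;4;2;10m [38;2;4;2;10m[48;2;4;2;10m [38;2;4;2;10m[48;2;4;2;10m [38;2;4;2;10m[48;2;4;2;10m [38;2;4;2;10m[48;2;4;2;10m [38;2;4;2;10m[48;2;4;2;10m [38;2;4;2;10m[48;2;4;2;10m [38;2;4;2;10m[48;2;4;2;10m [0m
[38;2;4;2;10m[48;2;4;2;10m [38;2;4;2;10m[48;2;4;2;10m [38;2;4;2;10m[48;2;4;2;10m [38;2;4;2;10m[48;2;4;2;10m [38;2;4;2;10m[48;2;4;2;10m [38;2;4;2;10m[48;2;4;2;10m [38;2;4;2;10m[48;2;4;2;10m [38;2;4;2;10m[48;2;4;2;10m [38;2;4;2;10m[48;2;4;2;10m [38;2;4;2;10m[48;2;4;2;10m [0m
[38;2;4;2;10m[48;2;4;2;10m [38;2;4;2;10m[48;2;4;2;10m [38;2;4;2;10m[48;2;4;2;10m [38;2;4;2;10m[48;2;4;2;10m [38;2;4;2;10m[48;2;4;2;10m [38;2;4;2;10m[48;2;4;2;10m [38;2;4;2;10m[48;2;4;2;10m [38;2;4;2;10m[48;2;4;2;10m [38;2;4;2;10m[48;2;4;2;11m🬝[38;2;4;2;10m[48;2;5;2;13m🬝[0m
[38;2;4;2;10m[48;2;4;2;10m [38;2;4;2;10m[48;2;4;2;10m [38;2;4;2;10m[48;2;4;2;10m [38;2;4;2;10m[48;2;4;2;10m [38;2;4;2;10m[48;2;4;2;11m🬎[38;2;4;2;10m[48;2;7;2;15m🬝[38;2;6;2;14m[48;2;82;20;87m🬝[38;2;5;2;13m[48;2;253;234;43m🬎[38;2;13;3;26m[48;2;244;199;47m🬆[38;2;27;6;50m[48;2;245;209;49m🬂[0m
[38;2;4;2;10m[48;2;5;2;11m🬎[38;2;4;2;11m[48;2;15;4;28m🬝[38;2;12;3;24m[48;2;251;189;25m🬝[38;2;11;3;23m[48;2;254;249;49m🬎[38;2;9;2;19m[48;2;248;215;45m🬂[38;2;29;7;51m[48;2;242;182;41m🬟[38;2;254;248;49m[48;2;66;17;38m🬆[38;2;253;237;44m[48;2;8;2;17m🬂[38;2;96;24;86m[48;2;6;2;14m🬀[38;2;6;2;14m[48;2;4;2;10m🬂[0m
[38;2;22;5;40m[48;2;242;203;53m🬂[38;2;253;226;40m[48;2;19;5;35m🬎[38;2;254;249;49m[48;2;50;13;37m🬂[38;2;254;243;47m[48;2;22;6;28m🬀[38;2;15;4;28m[48;2;4;2;11m🬀[38;2;6;2;13m[48;2;4;2;10m🬀[38;2;4;2;11m[48;2;4;2;10m🬀[38;2;4;2;10m[48;2;4;2;10m [38;2;4;2;10m[48;2;4;2;10m [38;2;4;2;10m[48;2;4;2;10m [0m
[38;2;6;2;14m[48;2;4;2;10m🬂[38;2;4;2;11m[48;2;4;2;10m🬂[38;2;4;2;10m[48;2;4;2;10m [38;2;4;2;10m[48;2;4;2;10m [38;2;4;2;10m[48;2;4;2;10m [38;2;4;2;10m[48;2;4;2;10m [38;2;4;2;10m[48;2;4;2;10m [38;2;4;2;10m[48;2;4;2;10m [38;2;4;2;10m[48;2;4;2;10m [38;2;4;2;10m[48;2;4;2;10m [0m
</frame>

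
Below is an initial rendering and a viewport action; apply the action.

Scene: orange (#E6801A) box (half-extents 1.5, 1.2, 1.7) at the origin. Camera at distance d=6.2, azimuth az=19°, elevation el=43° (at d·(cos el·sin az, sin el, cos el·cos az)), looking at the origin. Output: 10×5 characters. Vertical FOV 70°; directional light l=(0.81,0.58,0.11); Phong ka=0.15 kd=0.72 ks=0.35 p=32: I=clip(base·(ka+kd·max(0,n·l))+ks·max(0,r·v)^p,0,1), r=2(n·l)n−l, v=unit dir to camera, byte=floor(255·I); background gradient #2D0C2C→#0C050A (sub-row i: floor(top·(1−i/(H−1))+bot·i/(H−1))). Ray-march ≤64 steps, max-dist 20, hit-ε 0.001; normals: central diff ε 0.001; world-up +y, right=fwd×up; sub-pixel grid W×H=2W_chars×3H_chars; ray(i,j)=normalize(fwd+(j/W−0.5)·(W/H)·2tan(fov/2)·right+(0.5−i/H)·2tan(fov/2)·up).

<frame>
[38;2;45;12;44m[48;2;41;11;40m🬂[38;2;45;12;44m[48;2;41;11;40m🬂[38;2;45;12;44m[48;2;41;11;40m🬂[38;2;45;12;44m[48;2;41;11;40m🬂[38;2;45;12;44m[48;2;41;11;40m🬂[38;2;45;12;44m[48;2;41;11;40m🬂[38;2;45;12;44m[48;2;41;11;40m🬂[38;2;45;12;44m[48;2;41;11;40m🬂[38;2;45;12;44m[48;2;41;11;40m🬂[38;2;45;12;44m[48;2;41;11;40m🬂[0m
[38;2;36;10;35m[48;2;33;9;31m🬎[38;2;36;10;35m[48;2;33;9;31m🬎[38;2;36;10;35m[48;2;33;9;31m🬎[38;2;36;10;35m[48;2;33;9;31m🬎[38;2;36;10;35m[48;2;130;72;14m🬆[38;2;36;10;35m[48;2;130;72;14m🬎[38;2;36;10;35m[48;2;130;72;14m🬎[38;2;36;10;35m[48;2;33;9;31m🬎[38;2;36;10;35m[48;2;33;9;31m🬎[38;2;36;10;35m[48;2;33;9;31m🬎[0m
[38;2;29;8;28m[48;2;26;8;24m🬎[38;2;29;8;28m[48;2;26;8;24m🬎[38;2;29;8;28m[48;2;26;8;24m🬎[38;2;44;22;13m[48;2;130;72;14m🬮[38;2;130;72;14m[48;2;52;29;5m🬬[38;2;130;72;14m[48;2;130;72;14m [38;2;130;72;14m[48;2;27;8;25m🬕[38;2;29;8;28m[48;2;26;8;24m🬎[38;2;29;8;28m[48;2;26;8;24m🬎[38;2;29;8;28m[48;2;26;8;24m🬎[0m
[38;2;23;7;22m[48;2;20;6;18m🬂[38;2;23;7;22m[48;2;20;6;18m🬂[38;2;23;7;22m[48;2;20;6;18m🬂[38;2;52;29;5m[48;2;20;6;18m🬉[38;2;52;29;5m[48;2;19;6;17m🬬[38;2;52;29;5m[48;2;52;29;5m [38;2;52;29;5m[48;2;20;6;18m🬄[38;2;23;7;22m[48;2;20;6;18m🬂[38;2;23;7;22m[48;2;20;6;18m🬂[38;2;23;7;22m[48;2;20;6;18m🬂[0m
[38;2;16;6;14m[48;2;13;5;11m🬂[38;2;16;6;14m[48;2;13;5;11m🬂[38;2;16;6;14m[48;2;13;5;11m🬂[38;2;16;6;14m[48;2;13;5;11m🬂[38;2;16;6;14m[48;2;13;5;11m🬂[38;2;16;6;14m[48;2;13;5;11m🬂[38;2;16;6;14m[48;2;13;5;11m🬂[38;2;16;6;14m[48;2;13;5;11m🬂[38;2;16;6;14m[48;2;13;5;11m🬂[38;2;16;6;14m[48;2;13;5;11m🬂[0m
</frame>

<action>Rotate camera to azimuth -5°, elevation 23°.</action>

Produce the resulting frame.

<frame>
[38;2;45;12;44m[48;2;41;11;40m🬂[38;2;45;12;44m[48;2;41;11;40m🬂[38;2;45;12;44m[48;2;41;11;40m🬂[38;2;45;12;44m[48;2;41;11;40m🬂[38;2;45;12;44m[48;2;41;11;40m🬂[38;2;45;12;44m[48;2;41;11;40m🬂[38;2;45;12;44m[48;2;41;11;40m🬂[38;2;45;12;44m[48;2;41;11;40m🬂[38;2;45;12;44m[48;2;41;11;40m🬂[38;2;45;12;44m[48;2;41;11;40m🬂[0m
[38;2;36;10;35m[48;2;33;9;31m🬎[38;2;36;10;35m[48;2;33;9;31m🬎[38;2;36;10;35m[48;2;33;9;31m🬎[38;2;36;10;35m[48;2;33;9;31m🬎[38;2;36;10;35m[48;2;130;72;14m🬎[38;2;36;10;35m[48;2;130;72;14m🬎[38;2;130;72;14m[48;2;35;9;34m🬏[38;2;36;10;35m[48;2;33;9;31m🬎[38;2;36;10;35m[48;2;33;9;31m🬎[38;2;36;10;35m[48;2;33;9;31m🬎[0m
[38;2;29;8;28m[48;2;26;8;24m🬎[38;2;29;8;28m[48;2;26;8;24m🬎[38;2;29;8;28m[48;2;26;8;24m🬎[38;2;130;72;14m[48;2;37;16;18m🬁[38;2;130;72;14m[48;2;52;29;5m🬂[38;2;130;72;14m[48;2;52;29;5m🬂[38;2;130;72;14m[48;2;52;29;5m🬂[38;2;29;8;28m[48;2;26;8;24m🬎[38;2;29;8;28m[48;2;26;8;24m🬎[38;2;29;8;28m[48;2;26;8;24m🬎[0m
[38;2;23;7;22m[48;2;20;6;18m🬂[38;2;23;7;22m[48;2;20;6;18m🬂[38;2;23;7;22m[48;2;20;6;18m🬂[38;2;52;29;5m[48;2;20;6;18m🬉[38;2;52;29;5m[48;2;52;29;5m [38;2;52;29;5m[48;2;52;29;5m [38;2;52;29;5m[48;2;52;29;5m [38;2;23;7;22m[48;2;20;6;18m🬂[38;2;23;7;22m[48;2;20;6;18m🬂[38;2;23;7;22m[48;2;20;6;18m🬂[0m
[38;2;16;6;14m[48;2;13;5;11m🬂[38;2;16;6;14m[48;2;13;5;11m🬂[38;2;16;6;14m[48;2;13;5;11m🬂[38;2;16;6;14m[48;2;13;5;11m🬂[38;2;16;6;14m[48;2;13;5;11m🬂[38;2;16;6;14m[48;2;13;5;11m🬂[38;2;16;6;14m[48;2;13;5;11m🬂[38;2;16;6;14m[48;2;13;5;11m🬂[38;2;16;6;14m[48;2;13;5;11m🬂[38;2;16;6;14m[48;2;13;5;11m🬂[0m
</frame>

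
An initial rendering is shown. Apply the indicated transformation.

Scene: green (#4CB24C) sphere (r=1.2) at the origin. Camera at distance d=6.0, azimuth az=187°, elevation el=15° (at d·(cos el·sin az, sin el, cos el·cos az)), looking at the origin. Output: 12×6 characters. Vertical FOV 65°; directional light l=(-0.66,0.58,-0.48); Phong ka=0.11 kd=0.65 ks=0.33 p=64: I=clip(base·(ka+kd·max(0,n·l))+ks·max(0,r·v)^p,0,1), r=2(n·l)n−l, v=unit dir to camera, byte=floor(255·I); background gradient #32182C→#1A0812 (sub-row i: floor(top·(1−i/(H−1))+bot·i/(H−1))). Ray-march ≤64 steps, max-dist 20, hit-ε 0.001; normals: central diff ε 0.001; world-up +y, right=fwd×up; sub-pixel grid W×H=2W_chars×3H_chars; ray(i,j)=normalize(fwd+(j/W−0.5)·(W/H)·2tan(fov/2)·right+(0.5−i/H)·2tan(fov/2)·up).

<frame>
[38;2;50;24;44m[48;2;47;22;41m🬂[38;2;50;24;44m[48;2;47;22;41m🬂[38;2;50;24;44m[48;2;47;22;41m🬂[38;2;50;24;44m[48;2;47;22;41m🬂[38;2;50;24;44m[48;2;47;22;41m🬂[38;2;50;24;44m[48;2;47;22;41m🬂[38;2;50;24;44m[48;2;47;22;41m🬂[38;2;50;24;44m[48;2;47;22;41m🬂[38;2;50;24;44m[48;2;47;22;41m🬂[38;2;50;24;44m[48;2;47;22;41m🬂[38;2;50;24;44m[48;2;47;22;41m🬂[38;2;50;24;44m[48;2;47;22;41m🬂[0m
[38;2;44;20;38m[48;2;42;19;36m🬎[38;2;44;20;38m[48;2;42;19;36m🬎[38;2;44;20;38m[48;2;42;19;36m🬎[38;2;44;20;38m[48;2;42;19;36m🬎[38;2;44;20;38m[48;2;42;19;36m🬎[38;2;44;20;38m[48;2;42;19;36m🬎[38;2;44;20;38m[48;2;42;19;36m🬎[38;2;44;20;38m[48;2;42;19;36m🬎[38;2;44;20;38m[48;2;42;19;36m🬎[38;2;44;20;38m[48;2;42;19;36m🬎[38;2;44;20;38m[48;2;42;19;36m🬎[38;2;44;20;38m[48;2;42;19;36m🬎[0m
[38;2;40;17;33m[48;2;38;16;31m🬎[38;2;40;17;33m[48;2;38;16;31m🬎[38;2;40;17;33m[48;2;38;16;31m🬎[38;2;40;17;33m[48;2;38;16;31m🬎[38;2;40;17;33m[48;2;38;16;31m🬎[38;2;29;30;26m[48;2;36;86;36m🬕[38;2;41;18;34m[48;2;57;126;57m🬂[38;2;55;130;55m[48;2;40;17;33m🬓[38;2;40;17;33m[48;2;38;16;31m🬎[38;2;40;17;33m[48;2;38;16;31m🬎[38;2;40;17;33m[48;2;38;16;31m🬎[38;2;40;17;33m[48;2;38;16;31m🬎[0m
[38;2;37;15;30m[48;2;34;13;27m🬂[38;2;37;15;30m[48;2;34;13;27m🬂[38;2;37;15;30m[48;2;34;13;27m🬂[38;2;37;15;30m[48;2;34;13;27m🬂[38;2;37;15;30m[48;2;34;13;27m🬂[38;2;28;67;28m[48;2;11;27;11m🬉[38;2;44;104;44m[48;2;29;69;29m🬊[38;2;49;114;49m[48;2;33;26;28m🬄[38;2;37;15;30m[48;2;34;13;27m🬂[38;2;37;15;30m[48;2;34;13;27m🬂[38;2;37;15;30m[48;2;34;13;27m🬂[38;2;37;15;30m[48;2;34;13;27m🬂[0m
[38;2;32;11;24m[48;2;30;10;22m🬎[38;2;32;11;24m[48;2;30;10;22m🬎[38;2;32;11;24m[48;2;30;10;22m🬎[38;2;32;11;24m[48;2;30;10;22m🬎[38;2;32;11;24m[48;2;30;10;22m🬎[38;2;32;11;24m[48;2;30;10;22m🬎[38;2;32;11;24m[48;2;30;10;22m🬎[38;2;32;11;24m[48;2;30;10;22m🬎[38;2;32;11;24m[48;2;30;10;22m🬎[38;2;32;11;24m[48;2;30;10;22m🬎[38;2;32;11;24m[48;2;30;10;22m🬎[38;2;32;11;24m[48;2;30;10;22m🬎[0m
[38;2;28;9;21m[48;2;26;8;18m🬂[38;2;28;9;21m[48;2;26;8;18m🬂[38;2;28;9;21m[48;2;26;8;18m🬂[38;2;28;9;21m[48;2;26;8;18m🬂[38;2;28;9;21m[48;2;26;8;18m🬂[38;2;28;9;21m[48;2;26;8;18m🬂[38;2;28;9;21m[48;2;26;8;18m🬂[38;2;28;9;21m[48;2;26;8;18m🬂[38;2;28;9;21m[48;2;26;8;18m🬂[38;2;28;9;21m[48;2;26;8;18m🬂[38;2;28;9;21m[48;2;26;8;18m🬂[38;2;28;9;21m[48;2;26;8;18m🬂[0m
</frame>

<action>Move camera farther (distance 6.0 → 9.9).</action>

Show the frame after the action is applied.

<frame>
[38;2;50;24;44m[48;2;47;22;41m🬂[38;2;50;24;44m[48;2;47;22;41m🬂[38;2;50;24;44m[48;2;47;22;41m🬂[38;2;50;24;44m[48;2;47;22;41m🬂[38;2;50;24;44m[48;2;47;22;41m🬂[38;2;50;24;44m[48;2;47;22;41m🬂[38;2;50;24;44m[48;2;47;22;41m🬂[38;2;50;24;44m[48;2;47;22;41m🬂[38;2;50;24;44m[48;2;47;22;41m🬂[38;2;50;24;44m[48;2;47;22;41m🬂[38;2;50;24;44m[48;2;47;22;41m🬂[38;2;50;24;44m[48;2;47;22;41m🬂[0m
[38;2;44;20;38m[48;2;42;19;36m🬎[38;2;44;20;38m[48;2;42;19;36m🬎[38;2;44;20;38m[48;2;42;19;36m🬎[38;2;44;20;38m[48;2;42;19;36m🬎[38;2;44;20;38m[48;2;42;19;36m🬎[38;2;44;20;38m[48;2;42;19;36m🬎[38;2;44;20;38m[48;2;42;19;36m🬎[38;2;44;20;38m[48;2;42;19;36m🬎[38;2;44;20;38m[48;2;42;19;36m🬎[38;2;44;20;38m[48;2;42;19;36m🬎[38;2;44;20;38m[48;2;42;19;36m🬎[38;2;44;20;38m[48;2;42;19;36m🬎[0m
[38;2;40;17;33m[48;2;38;16;31m🬎[38;2;40;17;33m[48;2;38;16;31m🬎[38;2;40;17;33m[48;2;38;16;31m🬎[38;2;40;17;33m[48;2;38;16;31m🬎[38;2;40;17;33m[48;2;38;16;31m🬎[38;2;40;17;33m[48;2;25;60;25m🬝[38;2;40;17;33m[48;2;52;123;52m🬎[38;2;40;17;33m[48;2;38;16;31m🬎[38;2;40;17;33m[48;2;38;16;31m🬎[38;2;40;17;33m[48;2;38;16;31m🬎[38;2;40;17;33m[48;2;38;16;31m🬎[38;2;40;17;33m[48;2;38;16;31m🬎[0m
[38;2;37;15;30m[48;2;34;13;27m🬂[38;2;37;15;30m[48;2;34;13;27m🬂[38;2;37;15;30m[48;2;34;13;27m🬂[38;2;37;15;30m[48;2;34;13;27m🬂[38;2;37;15;30m[48;2;34;13;27m🬂[38;2;21;51;21m[48;2;29;14;24m🬁[38;2;43;101;43m[48;2;31;29;26m🬊[38;2;37;15;30m[48;2;34;13;27m🬂[38;2;37;15;30m[48;2;34;13;27m🬂[38;2;37;15;30m[48;2;34;13;27m🬂[38;2;37;15;30m[48;2;34;13;27m🬂[38;2;37;15;30m[48;2;34;13;27m🬂[0m
[38;2;32;11;24m[48;2;30;10;22m🬎[38;2;32;11;24m[48;2;30;10;22m🬎[38;2;32;11;24m[48;2;30;10;22m🬎[38;2;32;11;24m[48;2;30;10;22m🬎[38;2;32;11;24m[48;2;30;10;22m🬎[38;2;32;11;24m[48;2;30;10;22m🬎[38;2;32;11;24m[48;2;30;10;22m🬎[38;2;32;11;24m[48;2;30;10;22m🬎[38;2;32;11;24m[48;2;30;10;22m🬎[38;2;32;11;24m[48;2;30;10;22m🬎[38;2;32;11;24m[48;2;30;10;22m🬎[38;2;32;11;24m[48;2;30;10;22m🬎[0m
[38;2;28;9;21m[48;2;26;8;18m🬂[38;2;28;9;21m[48;2;26;8;18m🬂[38;2;28;9;21m[48;2;26;8;18m🬂[38;2;28;9;21m[48;2;26;8;18m🬂[38;2;28;9;21m[48;2;26;8;18m🬂[38;2;28;9;21m[48;2;26;8;18m🬂[38;2;28;9;21m[48;2;26;8;18m🬂[38;2;28;9;21m[48;2;26;8;18m🬂[38;2;28;9;21m[48;2;26;8;18m🬂[38;2;28;9;21m[48;2;26;8;18m🬂[38;2;28;9;21m[48;2;26;8;18m🬂[38;2;28;9;21m[48;2;26;8;18m🬂[0m
</frame>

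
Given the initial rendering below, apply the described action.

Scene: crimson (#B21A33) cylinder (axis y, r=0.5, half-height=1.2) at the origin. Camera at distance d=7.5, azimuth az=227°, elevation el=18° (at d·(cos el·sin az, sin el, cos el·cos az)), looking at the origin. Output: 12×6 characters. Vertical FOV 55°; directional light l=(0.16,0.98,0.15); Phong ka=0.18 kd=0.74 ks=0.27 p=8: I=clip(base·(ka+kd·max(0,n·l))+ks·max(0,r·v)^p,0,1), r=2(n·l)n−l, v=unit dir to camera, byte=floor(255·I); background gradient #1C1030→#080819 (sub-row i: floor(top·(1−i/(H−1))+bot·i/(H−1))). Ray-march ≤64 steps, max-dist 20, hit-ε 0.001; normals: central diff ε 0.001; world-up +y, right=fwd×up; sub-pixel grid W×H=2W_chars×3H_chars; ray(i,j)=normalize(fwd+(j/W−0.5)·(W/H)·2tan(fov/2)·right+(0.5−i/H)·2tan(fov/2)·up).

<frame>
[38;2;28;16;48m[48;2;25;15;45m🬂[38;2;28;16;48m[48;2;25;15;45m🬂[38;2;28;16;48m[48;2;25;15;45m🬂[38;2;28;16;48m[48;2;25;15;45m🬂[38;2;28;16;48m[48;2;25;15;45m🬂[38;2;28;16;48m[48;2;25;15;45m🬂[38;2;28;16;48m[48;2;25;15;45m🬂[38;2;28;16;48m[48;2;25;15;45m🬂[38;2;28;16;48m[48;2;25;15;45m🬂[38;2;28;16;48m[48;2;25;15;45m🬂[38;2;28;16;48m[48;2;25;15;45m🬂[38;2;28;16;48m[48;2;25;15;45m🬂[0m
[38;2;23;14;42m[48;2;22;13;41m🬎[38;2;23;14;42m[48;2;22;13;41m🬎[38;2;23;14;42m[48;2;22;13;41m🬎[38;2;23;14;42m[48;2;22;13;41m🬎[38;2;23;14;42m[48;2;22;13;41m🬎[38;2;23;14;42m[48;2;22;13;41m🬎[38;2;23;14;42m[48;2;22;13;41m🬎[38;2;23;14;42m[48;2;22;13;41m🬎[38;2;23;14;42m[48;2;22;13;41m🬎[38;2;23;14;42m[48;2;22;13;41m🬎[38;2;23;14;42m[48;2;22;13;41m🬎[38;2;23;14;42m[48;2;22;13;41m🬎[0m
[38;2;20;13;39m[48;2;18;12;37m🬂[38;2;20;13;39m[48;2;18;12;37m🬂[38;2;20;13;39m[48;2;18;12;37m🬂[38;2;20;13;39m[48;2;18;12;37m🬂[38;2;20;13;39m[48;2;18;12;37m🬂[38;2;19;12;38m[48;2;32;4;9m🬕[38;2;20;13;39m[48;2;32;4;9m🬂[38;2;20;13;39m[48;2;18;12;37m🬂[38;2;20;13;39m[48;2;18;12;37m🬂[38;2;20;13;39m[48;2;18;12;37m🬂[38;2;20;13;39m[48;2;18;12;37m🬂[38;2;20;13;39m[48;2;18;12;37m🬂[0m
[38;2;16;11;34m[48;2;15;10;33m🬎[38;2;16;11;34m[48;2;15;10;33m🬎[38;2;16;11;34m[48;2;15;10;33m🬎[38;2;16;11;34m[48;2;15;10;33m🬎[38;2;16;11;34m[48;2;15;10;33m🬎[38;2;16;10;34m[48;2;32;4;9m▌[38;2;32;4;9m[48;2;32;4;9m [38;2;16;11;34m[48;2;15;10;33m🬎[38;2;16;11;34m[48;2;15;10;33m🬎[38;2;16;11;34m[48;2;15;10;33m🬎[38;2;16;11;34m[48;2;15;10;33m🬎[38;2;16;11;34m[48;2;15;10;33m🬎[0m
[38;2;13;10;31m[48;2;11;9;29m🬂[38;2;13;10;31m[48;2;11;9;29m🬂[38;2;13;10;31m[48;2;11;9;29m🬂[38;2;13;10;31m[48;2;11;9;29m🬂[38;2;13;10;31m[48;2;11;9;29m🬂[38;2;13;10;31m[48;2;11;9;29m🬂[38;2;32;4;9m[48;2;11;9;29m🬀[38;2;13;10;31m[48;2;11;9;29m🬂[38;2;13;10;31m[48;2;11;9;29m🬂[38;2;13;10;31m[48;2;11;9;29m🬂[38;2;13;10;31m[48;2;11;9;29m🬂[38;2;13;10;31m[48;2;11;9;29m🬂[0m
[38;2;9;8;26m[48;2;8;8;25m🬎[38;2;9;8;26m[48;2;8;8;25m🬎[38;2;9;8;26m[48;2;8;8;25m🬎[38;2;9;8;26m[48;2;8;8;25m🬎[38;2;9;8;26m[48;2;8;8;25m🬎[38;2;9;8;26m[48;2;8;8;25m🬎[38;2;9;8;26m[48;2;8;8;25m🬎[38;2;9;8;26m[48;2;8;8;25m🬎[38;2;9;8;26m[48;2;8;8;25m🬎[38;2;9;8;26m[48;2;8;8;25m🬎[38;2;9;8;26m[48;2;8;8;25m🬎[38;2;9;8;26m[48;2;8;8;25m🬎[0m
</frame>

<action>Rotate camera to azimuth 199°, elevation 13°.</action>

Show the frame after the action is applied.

<frame>
[38;2;28;16;48m[48;2;25;15;45m🬂[38;2;28;16;48m[48;2;25;15;45m🬂[38;2;28;16;48m[48;2;25;15;45m🬂[38;2;28;16;48m[48;2;25;15;45m🬂[38;2;28;16;48m[48;2;25;15;45m🬂[38;2;28;16;48m[48;2;25;15;45m🬂[38;2;28;16;48m[48;2;25;15;45m🬂[38;2;28;16;48m[48;2;25;15;45m🬂[38;2;28;16;48m[48;2;25;15;45m🬂[38;2;28;16;48m[48;2;25;15;45m🬂[38;2;28;16;48m[48;2;25;15;45m🬂[38;2;28;16;48m[48;2;25;15;45m🬂[0m
[38;2;23;14;42m[48;2;22;13;41m🬎[38;2;23;14;42m[48;2;22;13;41m🬎[38;2;23;14;42m[48;2;22;13;41m🬎[38;2;23;14;42m[48;2;22;13;41m🬎[38;2;23;14;42m[48;2;22;13;41m🬎[38;2;23;14;42m[48;2;22;13;41m🬎[38;2;23;14;42m[48;2;22;13;41m🬎[38;2;23;14;42m[48;2;22;13;41m🬎[38;2;23;14;42m[48;2;22;13;41m🬎[38;2;23;14;42m[48;2;22;13;41m🬎[38;2;23;14;42m[48;2;22;13;41m🬎[38;2;23;14;42m[48;2;22;13;41m🬎[0m
[38;2;20;13;39m[48;2;18;12;37m🬂[38;2;20;13;39m[48;2;18;12;37m🬂[38;2;20;13;39m[48;2;18;12;37m🬂[38;2;20;13;39m[48;2;18;12;37m🬂[38;2;20;13;39m[48;2;18;12;37m🬂[38;2;19;12;38m[48;2;32;4;9m🬕[38;2;20;13;39m[48;2;32;4;9m🬂[38;2;20;13;39m[48;2;18;12;37m🬂[38;2;20;13;39m[48;2;18;12;37m🬂[38;2;20;13;39m[48;2;18;12;37m🬂[38;2;20;13;39m[48;2;18;12;37m🬂[38;2;20;13;39m[48;2;18;12;37m🬂[0m
[38;2;16;11;34m[48;2;15;10;33m🬎[38;2;16;11;34m[48;2;15;10;33m🬎[38;2;16;11;34m[48;2;15;10;33m🬎[38;2;16;11;34m[48;2;15;10;33m🬎[38;2;16;11;34m[48;2;15;10;33m🬎[38;2;16;10;34m[48;2;32;4;9m▌[38;2;32;4;9m[48;2;32;4;9m [38;2;16;11;34m[48;2;15;10;33m🬎[38;2;16;11;34m[48;2;15;10;33m🬎[38;2;16;11;34m[48;2;15;10;33m🬎[38;2;16;11;34m[48;2;15;10;33m🬎[38;2;16;11;34m[48;2;15;10;33m🬎[0m
[38;2;13;10;31m[48;2;11;9;29m🬂[38;2;13;10;31m[48;2;11;9;29m🬂[38;2;13;10;31m[48;2;11;9;29m🬂[38;2;13;10;31m[48;2;11;9;29m🬂[38;2;13;10;31m[48;2;11;9;29m🬂[38;2;13;10;31m[48;2;11;9;29m🬂[38;2;32;4;9m[48;2;11;9;29m🬀[38;2;13;10;31m[48;2;11;9;29m🬂[38;2;13;10;31m[48;2;11;9;29m🬂[38;2;13;10;31m[48;2;11;9;29m🬂[38;2;13;10;31m[48;2;11;9;29m🬂[38;2;13;10;31m[48;2;11;9;29m🬂[0m
[38;2;9;8;26m[48;2;8;8;25m🬎[38;2;9;8;26m[48;2;8;8;25m🬎[38;2;9;8;26m[48;2;8;8;25m🬎[38;2;9;8;26m[48;2;8;8;25m🬎[38;2;9;8;26m[48;2;8;8;25m🬎[38;2;9;8;26m[48;2;8;8;25m🬎[38;2;9;8;26m[48;2;8;8;25m🬎[38;2;9;8;26m[48;2;8;8;25m🬎[38;2;9;8;26m[48;2;8;8;25m🬎[38;2;9;8;26m[48;2;8;8;25m🬎[38;2;9;8;26m[48;2;8;8;25m🬎[38;2;9;8;26m[48;2;8;8;25m🬎[0m
</frame>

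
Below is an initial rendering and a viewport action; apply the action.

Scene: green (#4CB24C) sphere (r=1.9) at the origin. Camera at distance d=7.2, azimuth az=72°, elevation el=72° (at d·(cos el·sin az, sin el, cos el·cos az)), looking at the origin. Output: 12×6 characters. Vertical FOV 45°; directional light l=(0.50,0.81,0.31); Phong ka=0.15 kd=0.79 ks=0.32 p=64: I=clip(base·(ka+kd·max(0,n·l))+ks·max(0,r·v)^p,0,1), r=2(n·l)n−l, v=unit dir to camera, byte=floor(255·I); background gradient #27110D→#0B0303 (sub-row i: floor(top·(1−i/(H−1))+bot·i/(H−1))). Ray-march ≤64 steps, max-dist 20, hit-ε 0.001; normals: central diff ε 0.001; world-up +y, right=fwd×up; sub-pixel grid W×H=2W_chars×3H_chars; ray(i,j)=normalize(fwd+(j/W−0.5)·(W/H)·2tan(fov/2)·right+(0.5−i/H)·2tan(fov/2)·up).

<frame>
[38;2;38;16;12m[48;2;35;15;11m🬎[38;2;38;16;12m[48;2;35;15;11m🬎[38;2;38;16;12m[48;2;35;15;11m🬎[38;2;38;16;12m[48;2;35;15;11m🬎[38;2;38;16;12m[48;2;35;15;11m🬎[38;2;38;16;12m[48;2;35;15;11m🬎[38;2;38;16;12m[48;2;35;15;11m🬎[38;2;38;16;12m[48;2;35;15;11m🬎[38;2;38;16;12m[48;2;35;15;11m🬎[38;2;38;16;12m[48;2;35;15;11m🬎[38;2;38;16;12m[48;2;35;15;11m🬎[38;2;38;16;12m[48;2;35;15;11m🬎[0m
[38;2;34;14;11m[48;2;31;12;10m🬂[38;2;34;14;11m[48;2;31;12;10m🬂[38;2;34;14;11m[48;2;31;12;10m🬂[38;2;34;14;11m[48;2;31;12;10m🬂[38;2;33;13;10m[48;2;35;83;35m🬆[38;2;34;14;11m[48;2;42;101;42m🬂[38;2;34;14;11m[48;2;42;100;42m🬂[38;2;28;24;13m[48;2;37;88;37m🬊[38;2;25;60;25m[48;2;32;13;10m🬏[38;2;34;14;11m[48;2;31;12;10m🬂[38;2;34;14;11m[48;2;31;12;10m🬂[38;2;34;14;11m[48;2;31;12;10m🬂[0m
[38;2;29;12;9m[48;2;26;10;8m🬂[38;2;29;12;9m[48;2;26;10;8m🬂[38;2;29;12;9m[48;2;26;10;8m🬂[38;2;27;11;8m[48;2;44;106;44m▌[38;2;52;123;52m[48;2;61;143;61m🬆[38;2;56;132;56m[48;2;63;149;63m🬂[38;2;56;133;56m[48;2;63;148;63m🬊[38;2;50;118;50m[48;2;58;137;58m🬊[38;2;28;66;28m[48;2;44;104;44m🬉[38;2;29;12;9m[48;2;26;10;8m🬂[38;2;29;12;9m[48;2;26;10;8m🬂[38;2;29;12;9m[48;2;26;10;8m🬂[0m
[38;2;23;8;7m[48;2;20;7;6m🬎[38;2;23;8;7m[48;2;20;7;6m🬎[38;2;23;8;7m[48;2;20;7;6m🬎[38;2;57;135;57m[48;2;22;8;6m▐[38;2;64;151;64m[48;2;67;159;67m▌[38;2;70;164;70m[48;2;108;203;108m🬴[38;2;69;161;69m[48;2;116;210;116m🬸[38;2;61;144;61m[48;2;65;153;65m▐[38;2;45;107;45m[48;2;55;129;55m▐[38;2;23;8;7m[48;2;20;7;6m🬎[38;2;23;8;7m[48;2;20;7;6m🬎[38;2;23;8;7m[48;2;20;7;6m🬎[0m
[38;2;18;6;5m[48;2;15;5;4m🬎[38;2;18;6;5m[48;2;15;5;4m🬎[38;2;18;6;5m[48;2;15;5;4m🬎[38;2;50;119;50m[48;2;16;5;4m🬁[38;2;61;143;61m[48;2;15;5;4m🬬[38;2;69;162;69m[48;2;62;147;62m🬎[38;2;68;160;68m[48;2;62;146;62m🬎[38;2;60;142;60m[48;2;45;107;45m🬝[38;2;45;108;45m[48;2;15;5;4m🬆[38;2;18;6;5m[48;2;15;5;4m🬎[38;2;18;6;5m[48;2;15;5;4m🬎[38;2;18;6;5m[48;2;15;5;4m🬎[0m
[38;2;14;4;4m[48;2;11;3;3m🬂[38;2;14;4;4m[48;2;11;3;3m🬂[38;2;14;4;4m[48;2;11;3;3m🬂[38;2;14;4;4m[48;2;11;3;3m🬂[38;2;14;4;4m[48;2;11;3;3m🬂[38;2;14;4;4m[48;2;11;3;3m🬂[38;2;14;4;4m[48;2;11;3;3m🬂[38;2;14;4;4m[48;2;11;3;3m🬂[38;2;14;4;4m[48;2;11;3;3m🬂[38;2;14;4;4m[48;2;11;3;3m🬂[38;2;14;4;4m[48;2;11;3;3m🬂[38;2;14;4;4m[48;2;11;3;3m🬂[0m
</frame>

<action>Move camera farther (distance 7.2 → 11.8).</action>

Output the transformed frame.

<frame>
[38;2;38;16;12m[48;2;35;15;11m🬎[38;2;38;16;12m[48;2;35;15;11m🬎[38;2;38;16;12m[48;2;35;15;11m🬎[38;2;38;16;12m[48;2;35;15;11m🬎[38;2;38;16;12m[48;2;35;15;11m🬎[38;2;38;16;12m[48;2;35;15;11m🬎[38;2;38;16;12m[48;2;35;15;11m🬎[38;2;38;16;12m[48;2;35;15;11m🬎[38;2;38;16;12m[48;2;35;15;11m🬎[38;2;38;16;12m[48;2;35;15;11m🬎[38;2;38;16;12m[48;2;35;15;11m🬎[38;2;38;16;12m[48;2;35;15;11m🬎[0m
[38;2;34;14;11m[48;2;31;12;10m🬂[38;2;34;14;11m[48;2;31;12;10m🬂[38;2;34;14;11m[48;2;31;12;10m🬂[38;2;34;14;11m[48;2;31;12;10m🬂[38;2;34;14;11m[48;2;31;12;10m🬂[38;2;34;14;11m[48;2;31;12;10m🬂[38;2;34;14;11m[48;2;31;12;10m🬂[38;2;34;14;11m[48;2;31;12;10m🬂[38;2;34;14;11m[48;2;31;12;10m🬂[38;2;34;14;11m[48;2;31;12;10m🬂[38;2;34;14;11m[48;2;31;12;10m🬂[38;2;34;14;11m[48;2;31;12;10m🬂[0m
[38;2;29;12;9m[48;2;26;10;8m🬂[38;2;29;12;9m[48;2;26;10;8m🬂[38;2;29;12;9m[48;2;26;10;8m🬂[38;2;29;12;9m[48;2;26;10;8m🬂[38;2;27;11;8m[48;2;45;107;45m🬝[38;2;30;43;20m[48;2;54;128;54m🬂[38;2;31;72;31m[48;2;54;128;54m🬂[38;2;28;11;8m[48;2;39;93;39m🬊[38;2;29;12;9m[48;2;26;10;8m🬂[38;2;29;12;9m[48;2;26;10;8m🬂[38;2;29;12;9m[48;2;26;10;8m🬂[38;2;29;12;9m[48;2;26;10;8m🬂[0m
[38;2;23;8;7m[48;2;20;7;6m🬎[38;2;23;8;7m[48;2;20;7;6m🬎[38;2;23;8;7m[48;2;20;7;6m🬎[38;2;23;8;7m[48;2;20;7;6m🬎[38;2;54;127;54m[48;2;21;7;6m🬉[38;2;69;162;69m[48;2;65;153;65m▐[38;2;67;156;67m[48;2;78;173;78m🬸[38;2;50;118;50m[48;2;20;7;6m🬝[38;2;23;8;7m[48;2;20;7;6m🬎[38;2;23;8;7m[48;2;20;7;6m🬎[38;2;23;8;7m[48;2;20;7;6m🬎[38;2;23;8;7m[48;2;20;7;6m🬎[0m
[38;2;18;6;5m[48;2;15;5;4m🬎[38;2;18;6;5m[48;2;15;5;4m🬎[38;2;18;6;5m[48;2;15;5;4m🬎[38;2;18;6;5m[48;2;15;5;4m🬎[38;2;18;6;5m[48;2;15;5;4m🬎[38;2;59;140;59m[48;2;16;5;4m🬁[38;2;58;136;58m[48;2;16;5;4m🬂[38;2;18;6;5m[48;2;15;5;4m🬎[38;2;18;6;5m[48;2;15;5;4m🬎[38;2;18;6;5m[48;2;15;5;4m🬎[38;2;18;6;5m[48;2;15;5;4m🬎[38;2;18;6;5m[48;2;15;5;4m🬎[0m
[38;2;14;4;4m[48;2;11;3;3m🬂[38;2;14;4;4m[48;2;11;3;3m🬂[38;2;14;4;4m[48;2;11;3;3m🬂[38;2;14;4;4m[48;2;11;3;3m🬂[38;2;14;4;4m[48;2;11;3;3m🬂[38;2;14;4;4m[48;2;11;3;3m🬂[38;2;14;4;4m[48;2;11;3;3m🬂[38;2;14;4;4m[48;2;11;3;3m🬂[38;2;14;4;4m[48;2;11;3;3m🬂[38;2;14;4;4m[48;2;11;3;3m🬂[38;2;14;4;4m[48;2;11;3;3m🬂[38;2;14;4;4m[48;2;11;3;3m🬂[0m
</frame>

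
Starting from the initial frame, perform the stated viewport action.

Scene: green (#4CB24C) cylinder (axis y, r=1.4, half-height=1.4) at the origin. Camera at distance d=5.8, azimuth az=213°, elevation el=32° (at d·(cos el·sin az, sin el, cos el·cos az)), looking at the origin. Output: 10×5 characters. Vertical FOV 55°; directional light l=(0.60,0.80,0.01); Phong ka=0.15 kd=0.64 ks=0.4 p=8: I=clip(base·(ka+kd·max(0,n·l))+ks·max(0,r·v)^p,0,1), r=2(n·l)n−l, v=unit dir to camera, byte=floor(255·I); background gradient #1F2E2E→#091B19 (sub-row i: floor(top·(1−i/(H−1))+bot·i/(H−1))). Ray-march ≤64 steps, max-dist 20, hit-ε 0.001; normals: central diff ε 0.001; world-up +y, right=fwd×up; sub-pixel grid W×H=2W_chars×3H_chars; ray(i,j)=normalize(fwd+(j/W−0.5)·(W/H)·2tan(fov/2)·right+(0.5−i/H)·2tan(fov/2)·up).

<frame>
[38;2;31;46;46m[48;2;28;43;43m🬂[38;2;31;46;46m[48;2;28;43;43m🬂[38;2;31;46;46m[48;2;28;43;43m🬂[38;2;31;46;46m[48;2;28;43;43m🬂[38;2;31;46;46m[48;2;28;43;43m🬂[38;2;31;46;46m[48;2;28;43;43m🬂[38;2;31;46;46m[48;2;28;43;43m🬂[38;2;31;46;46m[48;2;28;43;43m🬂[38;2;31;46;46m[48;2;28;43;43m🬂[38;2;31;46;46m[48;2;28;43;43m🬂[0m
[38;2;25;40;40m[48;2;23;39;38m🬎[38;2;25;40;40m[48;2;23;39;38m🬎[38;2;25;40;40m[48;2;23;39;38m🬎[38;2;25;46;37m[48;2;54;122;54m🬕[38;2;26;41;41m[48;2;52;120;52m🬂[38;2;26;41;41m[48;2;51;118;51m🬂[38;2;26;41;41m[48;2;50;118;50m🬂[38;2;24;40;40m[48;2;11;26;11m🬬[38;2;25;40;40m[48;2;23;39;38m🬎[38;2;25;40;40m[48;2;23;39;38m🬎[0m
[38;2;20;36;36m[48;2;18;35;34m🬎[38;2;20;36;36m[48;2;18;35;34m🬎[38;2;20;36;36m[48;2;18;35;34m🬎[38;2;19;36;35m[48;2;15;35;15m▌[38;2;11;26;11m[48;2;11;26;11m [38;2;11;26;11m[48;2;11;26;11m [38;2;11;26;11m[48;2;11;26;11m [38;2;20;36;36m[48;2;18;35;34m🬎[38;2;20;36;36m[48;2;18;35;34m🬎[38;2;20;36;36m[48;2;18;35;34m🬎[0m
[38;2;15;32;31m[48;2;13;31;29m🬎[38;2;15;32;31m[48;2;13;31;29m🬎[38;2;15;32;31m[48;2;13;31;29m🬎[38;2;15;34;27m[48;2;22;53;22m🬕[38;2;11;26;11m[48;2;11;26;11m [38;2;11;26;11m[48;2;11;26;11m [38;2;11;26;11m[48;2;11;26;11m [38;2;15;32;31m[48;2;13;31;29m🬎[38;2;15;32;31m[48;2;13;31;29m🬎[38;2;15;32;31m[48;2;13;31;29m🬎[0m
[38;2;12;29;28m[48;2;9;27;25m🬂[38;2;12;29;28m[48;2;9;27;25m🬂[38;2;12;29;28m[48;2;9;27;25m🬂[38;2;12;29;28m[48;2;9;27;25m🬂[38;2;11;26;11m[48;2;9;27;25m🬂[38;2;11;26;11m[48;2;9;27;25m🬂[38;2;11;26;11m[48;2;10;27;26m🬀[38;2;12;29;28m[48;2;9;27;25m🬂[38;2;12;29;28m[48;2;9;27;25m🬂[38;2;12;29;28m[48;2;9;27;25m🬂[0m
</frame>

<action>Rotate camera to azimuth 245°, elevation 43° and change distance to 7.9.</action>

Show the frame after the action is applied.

<frame>
[38;2;31;46;46m[48;2;28;43;43m🬂[38;2;31;46;46m[48;2;28;43;43m🬂[38;2;31;46;46m[48;2;28;43;43m🬂[38;2;31;46;46m[48;2;28;43;43m🬂[38;2;31;46;46m[48;2;28;43;43m🬂[38;2;31;46;46m[48;2;28;43;43m🬂[38;2;31;46;46m[48;2;28;43;43m🬂[38;2;31;46;46m[48;2;28;43;43m🬂[38;2;31;46;46m[48;2;28;43;43m🬂[38;2;31;46;46m[48;2;28;43;43m🬂[0m
[38;2;25;40;40m[48;2;23;39;38m🬎[38;2;25;40;40m[48;2;23;39;38m🬎[38;2;25;40;40m[48;2;23;39;38m🬎[38;2;25;40;40m[48;2;23;39;38m🬎[38;2;25;40;40m[48;2;100;168;100m🬎[38;2;25;40;40m[48;2;87;154;87m🬊[38;2;79;146;79m[48;2;24;40;40m🬏[38;2;25;40;40m[48;2;23;39;38m🬎[38;2;25;40;40m[48;2;23;39;38m🬎[38;2;25;40;40m[48;2;23;39;38m🬎[0m
[38;2;20;36;36m[48;2;18;35;34m🬎[38;2;20;36;36m[48;2;18;35;34m🬎[38;2;20;36;36m[48;2;18;35;34m🬎[38;2;20;36;36m[48;2;18;35;34m🬎[38;2;11;26;11m[48;2;114;181;114m🬱[38;2;102;169;102m[48;2;11;26;11m🬎[38;2;86;153;86m[48;2;16;32;25m🬀[38;2;20;36;36m[48;2;18;35;34m🬎[38;2;20;36;36m[48;2;18;35;34m🬎[38;2;20;36;36m[48;2;18;35;34m🬎[0m
[38;2;15;32;31m[48;2;13;31;29m🬎[38;2;15;32;31m[48;2;13;31;29m🬎[38;2;15;32;31m[48;2;13;31;29m🬎[38;2;15;32;31m[48;2;13;31;29m🬎[38;2;11;26;11m[48;2;13;31;29m🬎[38;2;11;26;11m[48;2;13;31;29m🬝[38;2;11;26;11m[48;2;14;31;30m🬄[38;2;15;32;31m[48;2;13;31;29m🬎[38;2;15;32;31m[48;2;13;31;29m🬎[38;2;15;32;31m[48;2;13;31;29m🬎[0m
[38;2;12;29;28m[48;2;9;27;25m🬂[38;2;12;29;28m[48;2;9;27;25m🬂[38;2;12;29;28m[48;2;9;27;25m🬂[38;2;12;29;28m[48;2;9;27;25m🬂[38;2;12;29;28m[48;2;9;27;25m🬂[38;2;12;29;28m[48;2;9;27;25m🬂[38;2;12;29;28m[48;2;9;27;25m🬂[38;2;12;29;28m[48;2;9;27;25m🬂[38;2;12;29;28m[48;2;9;27;25m🬂[38;2;12;29;28m[48;2;9;27;25m🬂[0m
</frame>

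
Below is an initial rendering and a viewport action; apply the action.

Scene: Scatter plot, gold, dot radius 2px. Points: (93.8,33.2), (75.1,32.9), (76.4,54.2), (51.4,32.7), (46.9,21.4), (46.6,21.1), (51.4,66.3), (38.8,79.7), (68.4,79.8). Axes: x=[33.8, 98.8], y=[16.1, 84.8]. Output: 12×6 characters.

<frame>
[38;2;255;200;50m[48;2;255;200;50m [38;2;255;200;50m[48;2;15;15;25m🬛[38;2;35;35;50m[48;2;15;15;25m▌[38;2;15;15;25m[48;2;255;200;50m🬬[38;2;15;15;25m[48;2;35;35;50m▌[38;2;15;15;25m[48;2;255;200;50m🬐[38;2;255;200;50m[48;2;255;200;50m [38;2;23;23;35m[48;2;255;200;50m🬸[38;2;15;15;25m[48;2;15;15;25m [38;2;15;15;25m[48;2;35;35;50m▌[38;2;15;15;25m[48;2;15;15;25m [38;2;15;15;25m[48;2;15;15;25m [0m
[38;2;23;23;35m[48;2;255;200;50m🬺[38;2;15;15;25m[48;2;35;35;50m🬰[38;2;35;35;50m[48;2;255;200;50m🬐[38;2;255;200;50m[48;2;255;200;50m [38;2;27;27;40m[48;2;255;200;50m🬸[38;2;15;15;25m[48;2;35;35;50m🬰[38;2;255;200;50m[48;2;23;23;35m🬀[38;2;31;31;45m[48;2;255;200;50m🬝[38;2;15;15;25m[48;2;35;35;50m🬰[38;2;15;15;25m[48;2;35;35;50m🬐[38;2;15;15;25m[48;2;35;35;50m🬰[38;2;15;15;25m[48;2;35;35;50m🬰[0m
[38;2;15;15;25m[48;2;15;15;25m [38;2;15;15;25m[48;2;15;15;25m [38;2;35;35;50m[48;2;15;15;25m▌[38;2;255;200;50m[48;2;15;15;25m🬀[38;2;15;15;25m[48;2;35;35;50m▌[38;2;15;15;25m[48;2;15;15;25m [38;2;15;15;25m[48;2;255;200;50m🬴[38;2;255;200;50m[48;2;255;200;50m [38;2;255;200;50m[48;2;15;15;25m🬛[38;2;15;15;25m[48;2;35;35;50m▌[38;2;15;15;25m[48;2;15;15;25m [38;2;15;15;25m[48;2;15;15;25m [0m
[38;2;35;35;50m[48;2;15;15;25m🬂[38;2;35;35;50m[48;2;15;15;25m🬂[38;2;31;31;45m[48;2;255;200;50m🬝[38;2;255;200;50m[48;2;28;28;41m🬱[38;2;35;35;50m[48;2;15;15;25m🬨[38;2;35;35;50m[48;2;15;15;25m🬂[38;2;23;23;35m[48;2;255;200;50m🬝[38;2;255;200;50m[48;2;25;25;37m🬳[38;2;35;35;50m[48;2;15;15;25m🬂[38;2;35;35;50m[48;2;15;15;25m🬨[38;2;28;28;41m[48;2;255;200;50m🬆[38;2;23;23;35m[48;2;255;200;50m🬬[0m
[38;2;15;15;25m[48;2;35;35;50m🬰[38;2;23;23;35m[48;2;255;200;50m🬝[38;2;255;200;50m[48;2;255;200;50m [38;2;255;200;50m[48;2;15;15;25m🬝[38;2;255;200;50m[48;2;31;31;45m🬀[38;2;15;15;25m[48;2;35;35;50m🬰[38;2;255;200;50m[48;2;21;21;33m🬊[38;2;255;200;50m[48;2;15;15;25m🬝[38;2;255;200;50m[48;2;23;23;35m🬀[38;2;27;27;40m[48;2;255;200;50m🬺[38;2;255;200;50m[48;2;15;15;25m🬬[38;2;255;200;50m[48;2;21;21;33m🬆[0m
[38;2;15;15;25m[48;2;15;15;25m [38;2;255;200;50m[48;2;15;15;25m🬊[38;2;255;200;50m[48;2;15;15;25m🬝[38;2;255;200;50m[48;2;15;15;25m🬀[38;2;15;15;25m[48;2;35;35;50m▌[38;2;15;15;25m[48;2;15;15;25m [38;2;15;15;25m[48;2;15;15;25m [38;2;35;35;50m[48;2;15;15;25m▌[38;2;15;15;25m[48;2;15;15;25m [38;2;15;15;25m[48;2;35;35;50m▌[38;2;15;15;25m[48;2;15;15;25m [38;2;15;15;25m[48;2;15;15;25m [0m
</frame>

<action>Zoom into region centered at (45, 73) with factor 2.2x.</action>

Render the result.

<frame>
[38;2;15;15;25m[48;2;15;15;25m [38;2;15;15;25m[48;2;15;15;25m [38;2;35;35;50m[48;2;15;15;25m▌[38;2;15;15;25m[48;2;255;200;50m🬬[38;2;15;15;25m[48;2;35;35;50m▌[38;2;15;15;25m[48;2;15;15;25m [38;2;15;15;25m[48;2;15;15;25m [38;2;35;35;50m[48;2;15;15;25m▌[38;2;15;15;25m[48;2;15;15;25m [38;2;15;15;25m[48;2;35;35;50m▌[38;2;15;15;25m[48;2;15;15;25m [38;2;15;15;25m[48;2;15;15;25m [0m
[38;2;15;15;25m[48;2;35;35;50m🬰[38;2;15;15;25m[48;2;35;35;50m🬰[38;2;35;35;50m[48;2;255;200;50m🬐[38;2;255;200;50m[48;2;255;200;50m [38;2;27;27;40m[48;2;255;200;50m🬸[38;2;15;15;25m[48;2;35;35;50m🬰[38;2;15;15;25m[48;2;35;35;50m🬰[38;2;35;35;50m[48;2;15;15;25m🬛[38;2;15;15;25m[48;2;35;35;50m🬰[38;2;15;15;25m[48;2;35;35;50m🬐[38;2;15;15;25m[48;2;35;35;50m🬰[38;2;15;15;25m[48;2;35;35;50m🬰[0m
[38;2;15;15;25m[48;2;15;15;25m [38;2;15;15;25m[48;2;15;15;25m [38;2;35;35;50m[48;2;15;15;25m▌[38;2;255;200;50m[48;2;15;15;25m🬀[38;2;15;15;25m[48;2;35;35;50m▌[38;2;15;15;25m[48;2;15;15;25m [38;2;15;15;25m[48;2;15;15;25m [38;2;35;35;50m[48;2;15;15;25m▌[38;2;15;15;25m[48;2;15;15;25m [38;2;15;15;25m[48;2;35;35;50m▌[38;2;15;15;25m[48;2;15;15;25m [38;2;15;15;25m[48;2;15;15;25m [0m
[38;2;35;35;50m[48;2;15;15;25m🬂[38;2;35;35;50m[48;2;15;15;25m🬂[38;2;35;35;50m[48;2;15;15;25m🬕[38;2;35;35;50m[48;2;15;15;25m🬂[38;2;35;35;50m[48;2;15;15;25m🬨[38;2;35;35;50m[48;2;15;15;25m🬂[38;2;35;35;50m[48;2;15;15;25m🬂[38;2;31;31;45m[48;2;255;200;50m🬝[38;2;255;200;50m[48;2;28;28;41m🬱[38;2;35;35;50m[48;2;15;15;25m🬨[38;2;35;35;50m[48;2;15;15;25m🬂[38;2;35;35;50m[48;2;15;15;25m🬂[0m
[38;2;15;15;25m[48;2;35;35;50m🬰[38;2;15;15;25m[48;2;35;35;50m🬰[38;2;35;35;50m[48;2;15;15;25m🬛[38;2;15;15;25m[48;2;35;35;50m🬰[38;2;15;15;25m[48;2;35;35;50m🬐[38;2;15;15;25m[48;2;35;35;50m🬰[38;2;15;15;25m[48;2;35;35;50m🬰[38;2;255;200;50m[48;2;28;28;41m🬊[38;2;255;200;50m[48;2;15;15;25m🬝[38;2;255;200;50m[48;2;31;31;45m🬀[38;2;15;15;25m[48;2;35;35;50m🬰[38;2;15;15;25m[48;2;35;35;50m🬰[0m
[38;2;15;15;25m[48;2;15;15;25m [38;2;15;15;25m[48;2;15;15;25m [38;2;35;35;50m[48;2;15;15;25m▌[38;2;15;15;25m[48;2;15;15;25m [38;2;15;15;25m[48;2;35;35;50m▌[38;2;15;15;25m[48;2;15;15;25m [38;2;15;15;25m[48;2;15;15;25m [38;2;35;35;50m[48;2;15;15;25m▌[38;2;15;15;25m[48;2;15;15;25m [38;2;15;15;25m[48;2;35;35;50m▌[38;2;15;15;25m[48;2;15;15;25m [38;2;15;15;25m[48;2;15;15;25m [0m
</frame>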